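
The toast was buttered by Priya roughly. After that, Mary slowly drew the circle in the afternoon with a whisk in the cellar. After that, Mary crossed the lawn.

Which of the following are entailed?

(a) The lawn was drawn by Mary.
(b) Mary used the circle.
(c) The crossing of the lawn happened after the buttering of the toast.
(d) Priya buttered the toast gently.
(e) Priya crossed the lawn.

(a) Not entailed — Mary drew the circle, not the lawn; the lawn belongs to the crossing event.
(b) Not entailed — the circle is the patient, not an instrument — Mary used a whisk.
(c) Entailed — the narrative places the buttering before the crossing.
(d) Not entailed — 'gently' adds a manner not in (and inconsistent with) the original.
(e) Not entailed — the passage has Mary crossing the lawn, not Priya.

(c)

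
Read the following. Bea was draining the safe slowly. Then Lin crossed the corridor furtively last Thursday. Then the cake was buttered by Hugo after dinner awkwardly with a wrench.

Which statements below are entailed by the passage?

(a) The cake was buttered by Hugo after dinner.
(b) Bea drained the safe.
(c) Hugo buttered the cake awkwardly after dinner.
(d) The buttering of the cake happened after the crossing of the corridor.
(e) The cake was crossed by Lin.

(a) Entailed — the original entails any weakening of itself; this just drops 'awkwardly', 'with a wrench'.
(b) Not entailed — 'was draining' is progressive on an accomplishment; it does not entail the completed 'drained'.
(c) Entailed — this follows by dropping conjuncts from the buttering event's description.
(d) Entailed — the narrative places the crossing before the buttering.
(e) Not entailed — Lin crossed the corridor, not the cake; the cake belongs to the buttering event.

(a), (c), (d)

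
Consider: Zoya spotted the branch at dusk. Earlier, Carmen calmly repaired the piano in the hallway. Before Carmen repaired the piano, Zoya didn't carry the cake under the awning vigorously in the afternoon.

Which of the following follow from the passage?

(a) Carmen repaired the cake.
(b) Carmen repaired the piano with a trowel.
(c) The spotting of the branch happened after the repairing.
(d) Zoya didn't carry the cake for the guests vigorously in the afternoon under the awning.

(a) Not entailed — Carmen repaired the piano, not the cake; the cake belongs to the carrying event.
(b) Not entailed — 'with a trowel' adds information not in the original event.
(c) Entailed — the narrative places the repairing before the spotting.
(d) Entailed — under negation, adding a further restriction is entailed: if no such carrying event occurred, none occurred for the guests either.

(c), (d)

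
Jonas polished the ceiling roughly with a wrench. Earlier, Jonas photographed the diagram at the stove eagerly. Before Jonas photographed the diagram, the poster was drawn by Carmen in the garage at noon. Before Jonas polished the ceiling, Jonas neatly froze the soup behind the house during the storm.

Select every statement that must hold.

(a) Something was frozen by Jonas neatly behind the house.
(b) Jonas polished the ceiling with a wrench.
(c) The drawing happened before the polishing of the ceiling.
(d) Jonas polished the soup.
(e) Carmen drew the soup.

(a) Entailed — the original entails any weakening of itself; this just drops 'during the storm' and generalizes the patient.
(b) Entailed — this follows by dropping conjuncts from the polishing event's description.
(c) Entailed — the narrative places the drawing before the polishing.
(d) Not entailed — Jonas polished the ceiling, not the soup; the soup belongs to the freezing event.
(e) Not entailed — Carmen drew the poster, not the soup; the soup belongs to the freezing event.

(a), (b), (c)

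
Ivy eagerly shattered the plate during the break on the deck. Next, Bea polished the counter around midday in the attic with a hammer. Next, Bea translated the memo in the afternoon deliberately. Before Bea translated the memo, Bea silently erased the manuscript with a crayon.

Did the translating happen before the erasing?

The narrative orders the erasing before the translating.

no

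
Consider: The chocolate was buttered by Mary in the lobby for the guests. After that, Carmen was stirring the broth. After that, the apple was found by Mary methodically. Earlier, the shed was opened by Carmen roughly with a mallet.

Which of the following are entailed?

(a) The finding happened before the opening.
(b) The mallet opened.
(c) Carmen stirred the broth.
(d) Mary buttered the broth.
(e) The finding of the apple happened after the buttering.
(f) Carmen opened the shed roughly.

(c), (e), (f)

(a) Not entailed — the narrative places the opening before the finding, not after.
(b) Not entailed — the shed is what opened, not the mallet.
(c) Entailed — 'stir' is an activity; 'was stirring' entails that some stirring happened, so 'stirred' holds.
(d) Not entailed — Mary buttered the chocolate, not the broth; the broth belongs to the stirring event.
(e) Entailed — the narrative places the buttering before the finding.
(f) Entailed — the original entails any weakening of itself; this just drops 'with a mallet'.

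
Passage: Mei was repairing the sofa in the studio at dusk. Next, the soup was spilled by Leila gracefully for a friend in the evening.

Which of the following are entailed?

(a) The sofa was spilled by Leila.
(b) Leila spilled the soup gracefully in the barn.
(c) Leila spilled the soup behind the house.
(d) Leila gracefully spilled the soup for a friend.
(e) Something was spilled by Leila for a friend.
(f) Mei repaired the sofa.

(d), (e)

(a) Not entailed — Leila spilled the soup, not the sofa; the sofa belongs to the repairing event.
(b) Not entailed — 'in the barn' adds information not in the original event.
(c) Not entailed — 'behind the house' adds information not in the original event.
(d) Entailed — this follows by dropping conjuncts from the spilling event's description.
(e) Entailed — dropping 'in the evening', 'gracefully' and generalizing the patient leaves a sub-description the original still satisfies.
(f) Not entailed — 'was repairing' is progressive on an accomplishment; it does not entail the completed 'repaired'.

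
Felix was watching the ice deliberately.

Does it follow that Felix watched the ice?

yes

'watch' is atelic; if Felix was watching the ice, then Felix watched the ice (for some time).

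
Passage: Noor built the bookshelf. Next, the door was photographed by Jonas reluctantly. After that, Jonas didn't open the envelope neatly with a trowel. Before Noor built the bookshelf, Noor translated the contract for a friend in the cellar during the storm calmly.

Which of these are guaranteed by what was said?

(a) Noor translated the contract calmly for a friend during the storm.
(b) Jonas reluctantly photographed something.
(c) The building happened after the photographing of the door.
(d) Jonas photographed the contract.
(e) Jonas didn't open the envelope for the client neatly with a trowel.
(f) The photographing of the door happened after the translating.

(a) Entailed — dropping 'in the cellar' leaves a sub-description the original still satisfies.
(b) Entailed — this follows by dropping conjuncts from the photographing event's description.
(c) Not entailed — the narrative places the building before the photographing, not after.
(d) Not entailed — Jonas photographed the door, not the contract; the contract belongs to the translating event.
(e) Entailed — under negation, adding a further restriction is entailed: if no such opening event occurred, none occurred for the client either.
(f) Entailed — the narrative places the translating before the photographing.

(a), (b), (e), (f)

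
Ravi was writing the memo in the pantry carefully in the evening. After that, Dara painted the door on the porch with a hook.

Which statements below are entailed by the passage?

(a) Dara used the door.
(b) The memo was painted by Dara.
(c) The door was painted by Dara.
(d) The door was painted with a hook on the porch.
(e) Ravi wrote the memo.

(c), (d)

(a) Not entailed — the door is the patient, not an instrument — Dara used a hook.
(b) Not entailed — Dara painted the door, not the memo; the memo belongs to the writing event.
(c) Entailed — every conjunct here is already in the original painting event.
(d) Entailed — this follows by dropping conjuncts from the painting event's description.
(e) Not entailed — 'was writing' is progressive on an accomplishment; it does not entail the completed 'wrote'.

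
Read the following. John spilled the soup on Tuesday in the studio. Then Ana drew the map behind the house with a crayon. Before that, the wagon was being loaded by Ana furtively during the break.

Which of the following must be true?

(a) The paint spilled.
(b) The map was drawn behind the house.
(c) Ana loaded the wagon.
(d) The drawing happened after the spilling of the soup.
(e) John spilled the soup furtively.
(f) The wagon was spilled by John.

(b), (d)

(a) Not entailed — the soup is what spilled, not the paint.
(b) Entailed — every conjunct here is already in the original drawing event.
(c) Not entailed — 'was loading' is progressive on an accomplishment; it does not entail the completed 'loaded'.
(d) Entailed — the narrative places the spilling before the drawing.
(e) Not entailed — 'furtively' adds information not in the original event.
(f) Not entailed — John spilled the soup, not the wagon; the wagon belongs to the loading event.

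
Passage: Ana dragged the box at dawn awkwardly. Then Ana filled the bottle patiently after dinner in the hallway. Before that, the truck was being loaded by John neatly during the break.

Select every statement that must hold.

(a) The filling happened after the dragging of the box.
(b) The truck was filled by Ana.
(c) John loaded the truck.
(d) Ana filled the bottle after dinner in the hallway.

(a), (d)

(a) Entailed — the narrative places the dragging before the filling.
(b) Not entailed — Ana filled the bottle, not the truck; the truck belongs to the loading event.
(c) Not entailed — 'was loading' is progressive on an accomplishment; it does not entail the completed 'loaded'.
(d) Entailed — every conjunct here is already in the original filling event.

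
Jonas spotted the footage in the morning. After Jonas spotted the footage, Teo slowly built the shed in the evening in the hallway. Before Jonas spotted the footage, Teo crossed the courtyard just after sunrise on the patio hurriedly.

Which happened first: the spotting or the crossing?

the crossing

The connectives place the crossing before the spotting.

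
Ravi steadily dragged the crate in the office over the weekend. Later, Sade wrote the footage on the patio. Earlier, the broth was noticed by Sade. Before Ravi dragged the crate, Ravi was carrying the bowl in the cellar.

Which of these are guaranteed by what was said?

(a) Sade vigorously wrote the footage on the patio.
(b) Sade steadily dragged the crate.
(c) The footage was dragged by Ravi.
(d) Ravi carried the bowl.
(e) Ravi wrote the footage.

(a) Not entailed — 'vigorously' adds information not in the original event.
(b) Not entailed — the passage has Ravi dragging the crate, not Sade.
(c) Not entailed — Ravi dragged the crate, not the footage; the footage belongs to the writing event.
(d) Entailed — 'carry' is an activity; 'was carrying' entails that some carrying happened, so 'carried' holds.
(e) Not entailed — the passage has Sade writing the footage, not Ravi.

(d)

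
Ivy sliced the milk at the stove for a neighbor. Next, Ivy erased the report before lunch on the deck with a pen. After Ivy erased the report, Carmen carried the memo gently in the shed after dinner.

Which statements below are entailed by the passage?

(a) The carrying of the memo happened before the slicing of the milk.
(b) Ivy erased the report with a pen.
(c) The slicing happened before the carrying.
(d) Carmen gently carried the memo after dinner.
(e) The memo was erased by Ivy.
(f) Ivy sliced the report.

(a) Not entailed — the narrative places the slicing before the carrying, not after.
(b) Entailed — dropping 'before lunch', 'on the deck' leaves a sub-description the original still satisfies.
(c) Entailed — the narrative places the slicing before the carrying.
(d) Entailed — dropping 'in the shed' leaves a sub-description the original still satisfies.
(e) Not entailed — Ivy erased the report, not the memo; the memo belongs to the carrying event.
(f) Not entailed — Ivy sliced the milk, not the report; the report belongs to the erasing event.

(b), (c), (d)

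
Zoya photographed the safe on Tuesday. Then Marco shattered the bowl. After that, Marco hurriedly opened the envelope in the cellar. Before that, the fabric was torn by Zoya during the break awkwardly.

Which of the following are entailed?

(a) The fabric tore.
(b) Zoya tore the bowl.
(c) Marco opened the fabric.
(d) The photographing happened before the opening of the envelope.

(a), (d)

(a) Entailed — 'Zoya tore the fabric' is causative; it entails the inchoative 'the fabric tore'.
(b) Not entailed — Zoya tore the fabric, not the bowl; the bowl belongs to the shattering event.
(c) Not entailed — Marco opened the envelope, not the fabric; the fabric belongs to the tearing event.
(d) Entailed — the narrative places the photographing before the opening.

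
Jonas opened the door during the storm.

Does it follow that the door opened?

yes

'Jonas opened the door' is the causative; it entails the inchoative 'the door opened'.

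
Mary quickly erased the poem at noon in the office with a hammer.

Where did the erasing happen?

'in the office' marks the location of the erasing event.

in the office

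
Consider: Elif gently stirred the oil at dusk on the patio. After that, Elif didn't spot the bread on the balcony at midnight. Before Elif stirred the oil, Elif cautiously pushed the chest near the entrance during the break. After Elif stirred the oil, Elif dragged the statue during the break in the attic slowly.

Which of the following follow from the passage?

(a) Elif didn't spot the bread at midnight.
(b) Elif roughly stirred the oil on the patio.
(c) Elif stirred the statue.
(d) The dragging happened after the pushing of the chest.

(a) Not entailed — dropping 'on the balcony' under negation is not valid — the original leaves open that Elif spotted the bread some other way.
(b) Not entailed — 'roughly' adds a manner not in (and inconsistent with) the original.
(c) Not entailed — Elif stirred the oil, not the statue; the statue belongs to the dragging event.
(d) Entailed — the narrative places the pushing before the dragging.

(d)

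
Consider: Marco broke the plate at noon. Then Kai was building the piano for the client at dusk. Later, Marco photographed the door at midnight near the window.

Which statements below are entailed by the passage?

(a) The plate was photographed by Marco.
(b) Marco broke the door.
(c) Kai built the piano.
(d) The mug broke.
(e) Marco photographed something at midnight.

(a) Not entailed — Marco photographed the door, not the plate; the plate belongs to the breaking event.
(b) Not entailed — Marco broke the plate, not the door; the door belongs to the photographing event.
(c) Not entailed — 'was building' is progressive on an accomplishment; it does not entail the completed 'built'.
(d) Not entailed — the plate is what broke, not the mug.
(e) Entailed — dropping 'near the window' and generalizing the patient leaves a sub-description the original still satisfies.

(e)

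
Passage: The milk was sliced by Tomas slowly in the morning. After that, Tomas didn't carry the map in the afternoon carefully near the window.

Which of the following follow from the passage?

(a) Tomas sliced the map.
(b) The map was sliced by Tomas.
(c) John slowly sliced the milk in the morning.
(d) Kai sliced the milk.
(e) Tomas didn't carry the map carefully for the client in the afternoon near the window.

(e)

(a) Not entailed — Tomas sliced the milk, not the map; the map belongs to the carrying event.
(b) Not entailed — Tomas sliced the milk, not the map; the map belongs to the carrying event.
(c) Not entailed — the passage has Tomas slicing the milk, not John.
(d) Not entailed — the passage has Tomas slicing the milk, not Kai.
(e) Entailed — under negation, adding a further restriction is entailed: if no such carrying event occurred, none occurred for the client either.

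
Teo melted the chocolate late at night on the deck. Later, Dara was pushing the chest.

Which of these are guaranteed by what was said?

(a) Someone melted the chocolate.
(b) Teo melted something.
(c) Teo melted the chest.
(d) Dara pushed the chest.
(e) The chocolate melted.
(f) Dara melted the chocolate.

(a) Entailed — the original entails any weakening of itself; this just drops 'on the deck', 'late at night' and generalizes the agent.
(b) Entailed — this follows by dropping conjuncts from the melting event's description.
(c) Not entailed — Teo melted the chocolate, not the chest; the chest belongs to the pushing event.
(d) Entailed — 'push' is an activity; 'was pushing' entails that some pushing happened, so 'pushed' holds.
(e) Entailed — 'Teo melted the chocolate' is causative; it entails the inchoative 'the chocolate melted'.
(f) Not entailed — the passage has Teo melting the chocolate, not Dara.

(a), (b), (d), (e)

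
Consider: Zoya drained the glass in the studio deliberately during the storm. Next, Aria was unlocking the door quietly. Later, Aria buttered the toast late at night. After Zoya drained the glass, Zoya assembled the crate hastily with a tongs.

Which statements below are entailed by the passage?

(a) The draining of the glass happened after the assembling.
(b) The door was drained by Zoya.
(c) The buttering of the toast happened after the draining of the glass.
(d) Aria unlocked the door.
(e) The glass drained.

(c), (e)

(a) Not entailed — the narrative places the draining before the assembling, not after.
(b) Not entailed — Zoya drained the glass, not the door; the door belongs to the unlocking event.
(c) Entailed — the narrative places the draining before the buttering.
(d) Not entailed — 'was unlocking' is progressive on an accomplishment; it does not entail the completed 'unlocked'.
(e) Entailed — 'Zoya drained the glass' is causative; it entails the inchoative 'the glass drained'.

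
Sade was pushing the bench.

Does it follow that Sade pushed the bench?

yes

'push' is atelic; if Sade was pushing the bench, then Sade pushed the bench (for some time).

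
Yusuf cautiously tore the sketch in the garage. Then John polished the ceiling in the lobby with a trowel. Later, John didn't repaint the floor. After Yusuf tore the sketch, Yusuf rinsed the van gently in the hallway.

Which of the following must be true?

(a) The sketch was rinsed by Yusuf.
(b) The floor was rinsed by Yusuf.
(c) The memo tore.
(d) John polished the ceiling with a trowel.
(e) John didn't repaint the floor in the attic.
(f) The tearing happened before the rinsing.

(a) Not entailed — Yusuf rinsed the van, not the sketch; the sketch belongs to the tearing event.
(b) Not entailed — Yusuf rinsed the van, not the floor; the floor belongs to the repainting event.
(c) Not entailed — the sketch is what tore, not the memo.
(d) Entailed — dropping 'in the lobby' leaves a sub-description the original still satisfies.
(e) Entailed — under negation, adding a further restriction is entailed: if no such repainting event occurred, none occurred in the attic either.
(f) Entailed — the narrative places the tearing before the rinsing.

(d), (e), (f)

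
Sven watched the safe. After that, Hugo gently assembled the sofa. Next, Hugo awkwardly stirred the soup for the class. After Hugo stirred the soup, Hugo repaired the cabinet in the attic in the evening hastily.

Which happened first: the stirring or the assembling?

The connectives place the assembling before the stirring.

the assembling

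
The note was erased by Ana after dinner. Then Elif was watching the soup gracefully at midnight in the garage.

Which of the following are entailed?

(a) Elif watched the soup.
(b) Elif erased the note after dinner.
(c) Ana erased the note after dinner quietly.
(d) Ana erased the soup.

(a) Entailed — 'watch' is an activity; 'was watching' entails that some watching happened, so 'watched' holds.
(b) Not entailed — the passage has Ana erasing the note, not Elif.
(c) Not entailed — 'quietly' adds information not in the original event.
(d) Not entailed — Ana erased the note, not the soup; the soup belongs to the watching event.

(a)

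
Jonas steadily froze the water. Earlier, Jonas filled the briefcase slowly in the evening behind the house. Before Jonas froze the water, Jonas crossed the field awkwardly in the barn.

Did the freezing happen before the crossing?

The narrative orders the crossing before the freezing.

no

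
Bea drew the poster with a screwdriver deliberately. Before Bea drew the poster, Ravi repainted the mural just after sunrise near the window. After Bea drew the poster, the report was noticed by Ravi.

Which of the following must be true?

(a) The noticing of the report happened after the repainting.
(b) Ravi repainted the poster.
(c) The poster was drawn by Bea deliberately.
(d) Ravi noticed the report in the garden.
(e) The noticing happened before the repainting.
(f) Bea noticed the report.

(a) Entailed — the narrative places the repainting before the noticing.
(b) Not entailed — Ravi repainted the mural, not the poster; the poster belongs to the drawing event.
(c) Entailed — the original entails any weakening of itself; this just drops 'with a screwdriver'.
(d) Not entailed — 'in the garden' adds information not in the original event.
(e) Not entailed — the narrative places the repainting before the noticing, not after.
(f) Not entailed — the passage has Ravi noticing the report, not Bea.

(a), (c)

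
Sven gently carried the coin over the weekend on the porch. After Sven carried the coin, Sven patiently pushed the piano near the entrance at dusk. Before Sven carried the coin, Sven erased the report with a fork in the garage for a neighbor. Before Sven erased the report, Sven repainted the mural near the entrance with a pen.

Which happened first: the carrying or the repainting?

the repainting

The connectives place the repainting before the carrying.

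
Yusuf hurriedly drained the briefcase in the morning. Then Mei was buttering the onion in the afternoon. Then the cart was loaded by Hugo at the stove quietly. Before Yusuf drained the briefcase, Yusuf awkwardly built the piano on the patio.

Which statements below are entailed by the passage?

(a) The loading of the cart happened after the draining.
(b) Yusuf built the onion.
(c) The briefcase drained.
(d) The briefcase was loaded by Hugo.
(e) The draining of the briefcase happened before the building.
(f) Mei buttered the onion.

(a), (c)

(a) Entailed — the narrative places the draining before the loading.
(b) Not entailed — Yusuf built the piano, not the onion; the onion belongs to the buttering event.
(c) Entailed — 'Yusuf drained the briefcase' is causative; it entails the inchoative 'the briefcase drained'.
(d) Not entailed — Hugo loaded the cart, not the briefcase; the briefcase belongs to the draining event.
(e) Not entailed — the narrative places the building before the draining, not after.
(f) Not entailed — 'was buttering' is progressive on an accomplishment; it does not entail the completed 'buttered'.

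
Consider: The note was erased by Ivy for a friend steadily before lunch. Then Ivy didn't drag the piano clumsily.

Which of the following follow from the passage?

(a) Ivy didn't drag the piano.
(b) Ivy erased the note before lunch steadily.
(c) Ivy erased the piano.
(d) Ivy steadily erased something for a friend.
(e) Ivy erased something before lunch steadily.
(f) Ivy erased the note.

(a) Not entailed — dropping 'clumsily' under negation is not valid — the original leaves open that Ivy dragged the piano some other way.
(b) Entailed — the original entails any weakening of itself; this just drops 'for a friend'.
(c) Not entailed — Ivy erased the note, not the piano; the piano belongs to the dragging event.
(d) Entailed — the original entails any weakening of itself; this just drops 'before lunch' and generalizes the patient.
(e) Entailed — every conjunct here is already in the original erasing event.
(f) Entailed — the original entails any weakening of itself; this just drops 'for a friend', 'before lunch', 'steadily'.

(b), (d), (e), (f)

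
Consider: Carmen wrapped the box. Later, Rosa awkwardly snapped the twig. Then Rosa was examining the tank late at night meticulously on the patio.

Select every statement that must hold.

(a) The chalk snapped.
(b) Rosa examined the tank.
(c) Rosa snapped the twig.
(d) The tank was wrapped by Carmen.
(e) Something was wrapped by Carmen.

(a) Not entailed — the twig is what snapped, not the chalk.
(b) Entailed — 'examine' is an activity; 'was examining' entails that some examining happened, so 'examined' holds.
(c) Entailed — dropping 'awkwardly' leaves a sub-description the original still satisfies.
(d) Not entailed — Carmen wrapped the box, not the tank; the tank belongs to the examining event.
(e) Entailed — generalizing the patient leaves a sub-description the original still satisfies.

(b), (c), (e)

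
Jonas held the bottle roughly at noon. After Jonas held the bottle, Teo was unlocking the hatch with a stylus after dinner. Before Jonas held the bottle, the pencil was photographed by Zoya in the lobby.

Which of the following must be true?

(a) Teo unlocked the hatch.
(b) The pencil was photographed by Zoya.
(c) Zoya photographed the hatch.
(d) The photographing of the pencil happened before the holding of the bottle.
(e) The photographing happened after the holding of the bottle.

(a) Not entailed — 'was unlocking' is progressive on an accomplishment; it does not entail the completed 'unlocked'.
(b) Entailed — the original entails any weakening of itself; this just drops 'in the lobby'.
(c) Not entailed — Zoya photographed the pencil, not the hatch; the hatch belongs to the unlocking event.
(d) Entailed — the narrative places the photographing before the holding.
(e) Not entailed — the narrative places the photographing before the holding, not after.

(b), (d)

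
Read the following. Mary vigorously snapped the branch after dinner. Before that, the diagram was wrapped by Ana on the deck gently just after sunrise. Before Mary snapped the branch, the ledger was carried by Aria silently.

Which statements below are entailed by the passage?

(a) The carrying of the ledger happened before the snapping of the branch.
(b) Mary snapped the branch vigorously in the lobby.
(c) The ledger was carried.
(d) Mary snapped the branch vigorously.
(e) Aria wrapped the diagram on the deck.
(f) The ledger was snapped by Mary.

(a) Entailed — the narrative places the carrying before the snapping.
(b) Not entailed — 'in the lobby' adds information not in the original event.
(c) Entailed — this follows by dropping conjuncts from the carrying event's description.
(d) Entailed — the original entails any weakening of itself; this just drops 'after dinner'.
(e) Not entailed — the passage has Ana wrapping the diagram, not Aria.
(f) Not entailed — Mary snapped the branch, not the ledger; the ledger belongs to the carrying event.

(a), (c), (d)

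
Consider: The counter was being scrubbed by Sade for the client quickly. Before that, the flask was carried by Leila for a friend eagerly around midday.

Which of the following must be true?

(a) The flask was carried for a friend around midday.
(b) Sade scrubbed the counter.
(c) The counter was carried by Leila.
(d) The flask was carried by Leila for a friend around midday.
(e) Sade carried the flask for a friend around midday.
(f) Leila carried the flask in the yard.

(a) Entailed — the original entails any weakening of itself; this just drops 'eagerly' and generalizes the agent.
(b) Entailed — 'scrub' is an activity; 'was scrubbing' entails that some scrubbing happened, so 'scrubbed' holds.
(c) Not entailed — Leila carried the flask, not the counter; the counter belongs to the scrubbing event.
(d) Entailed — this follows by dropping conjuncts from the carrying event's description.
(e) Not entailed — the passage has Leila carrying the flask, not Sade.
(f) Not entailed — 'in the yard' adds information not in the original event.

(a), (b), (d)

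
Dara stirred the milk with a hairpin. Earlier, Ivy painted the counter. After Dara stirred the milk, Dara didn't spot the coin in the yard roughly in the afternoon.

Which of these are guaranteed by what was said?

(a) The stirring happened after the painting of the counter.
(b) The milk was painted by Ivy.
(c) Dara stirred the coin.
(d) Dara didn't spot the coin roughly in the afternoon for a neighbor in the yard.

(a) Entailed — the narrative places the painting before the stirring.
(b) Not entailed — Ivy painted the counter, not the milk; the milk belongs to the stirring event.
(c) Not entailed — Dara stirred the milk, not the coin; the coin belongs to the spotting event.
(d) Entailed — under negation, adding a further restriction is entailed: if no such spotting event occurred, none occurred for a neighbor either.

(a), (d)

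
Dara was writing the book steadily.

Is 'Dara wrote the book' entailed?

'was writing' is progressive; for an accomplishment like 'write the book', it doesn't entail completion.

no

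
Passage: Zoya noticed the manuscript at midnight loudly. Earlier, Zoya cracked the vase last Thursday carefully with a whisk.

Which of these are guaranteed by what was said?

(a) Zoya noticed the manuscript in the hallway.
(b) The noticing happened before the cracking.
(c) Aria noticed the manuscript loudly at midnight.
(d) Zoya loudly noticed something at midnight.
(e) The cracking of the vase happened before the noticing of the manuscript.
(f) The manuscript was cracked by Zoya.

(d), (e)

(a) Not entailed — 'in the hallway' adds information not in the original event.
(b) Not entailed — the narrative places the cracking before the noticing, not after.
(c) Not entailed — the passage has Zoya noticing the manuscript, not Aria.
(d) Entailed — the original entails any weakening of itself; this just generalizes the patient.
(e) Entailed — the narrative places the cracking before the noticing.
(f) Not entailed — Zoya cracked the vase, not the manuscript; the manuscript belongs to the noticing event.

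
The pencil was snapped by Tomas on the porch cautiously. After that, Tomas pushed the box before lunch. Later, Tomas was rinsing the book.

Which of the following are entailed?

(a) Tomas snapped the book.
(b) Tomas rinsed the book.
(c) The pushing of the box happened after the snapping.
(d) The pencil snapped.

(b), (c), (d)

(a) Not entailed — Tomas snapped the pencil, not the book; the book belongs to the rinsing event.
(b) Entailed — 'rinse' is an activity; 'was rinsing' entails that some rinsing happened, so 'rinsed' holds.
(c) Entailed — the narrative places the snapping before the pushing.
(d) Entailed — 'Tomas snapped the pencil' is causative; it entails the inchoative 'the pencil snapped'.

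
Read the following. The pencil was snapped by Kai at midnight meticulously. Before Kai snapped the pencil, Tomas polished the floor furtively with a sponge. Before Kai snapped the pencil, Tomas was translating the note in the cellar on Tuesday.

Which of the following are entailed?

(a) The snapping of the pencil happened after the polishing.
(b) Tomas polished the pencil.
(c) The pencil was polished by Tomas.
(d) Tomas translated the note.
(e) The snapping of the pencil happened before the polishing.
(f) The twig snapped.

(a) Entailed — the narrative places the polishing before the snapping.
(b) Not entailed — Tomas polished the floor, not the pencil; the pencil belongs to the snapping event.
(c) Not entailed — Tomas polished the floor, not the pencil; the pencil belongs to the snapping event.
(d) Not entailed — 'was translating' is progressive on an accomplishment; it does not entail the completed 'translated'.
(e) Not entailed — the narrative places the polishing before the snapping, not after.
(f) Not entailed — the pencil is what snapped, not the twig.

(a)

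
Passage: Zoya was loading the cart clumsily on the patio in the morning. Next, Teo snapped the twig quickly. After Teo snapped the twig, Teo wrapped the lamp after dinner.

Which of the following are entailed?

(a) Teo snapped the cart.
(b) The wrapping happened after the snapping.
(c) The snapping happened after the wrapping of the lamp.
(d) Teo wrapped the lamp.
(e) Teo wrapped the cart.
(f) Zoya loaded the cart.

(a) Not entailed — Teo snapped the twig, not the cart; the cart belongs to the loading event.
(b) Entailed — the narrative places the snapping before the wrapping.
(c) Not entailed — the narrative places the snapping before the wrapping, not after.
(d) Entailed — the original entails any weakening of itself; this just drops 'after dinner'.
(e) Not entailed — Teo wrapped the lamp, not the cart; the cart belongs to the loading event.
(f) Not entailed — 'was loading' is progressive on an accomplishment; it does not entail the completed 'loaded'.

(b), (d)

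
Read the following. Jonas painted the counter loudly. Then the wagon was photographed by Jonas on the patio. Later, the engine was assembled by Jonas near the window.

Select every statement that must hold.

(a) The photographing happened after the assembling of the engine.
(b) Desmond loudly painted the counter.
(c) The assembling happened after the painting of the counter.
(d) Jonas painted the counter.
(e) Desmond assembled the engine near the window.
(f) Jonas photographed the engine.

(a) Not entailed — the narrative places the photographing before the assembling, not after.
(b) Not entailed — the passage has Jonas painting the counter, not Desmond.
(c) Entailed — the narrative places the painting before the assembling.
(d) Entailed — this follows by dropping conjuncts from the painting event's description.
(e) Not entailed — the passage has Jonas assembling the engine, not Desmond.
(f) Not entailed — Jonas photographed the wagon, not the engine; the engine belongs to the assembling event.

(c), (d)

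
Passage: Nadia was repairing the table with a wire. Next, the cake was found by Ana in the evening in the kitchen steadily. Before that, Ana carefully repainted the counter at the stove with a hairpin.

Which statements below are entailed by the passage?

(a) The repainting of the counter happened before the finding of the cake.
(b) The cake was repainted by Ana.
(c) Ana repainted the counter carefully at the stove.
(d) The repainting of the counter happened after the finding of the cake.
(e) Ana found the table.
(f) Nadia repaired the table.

(a) Entailed — the narrative places the repainting before the finding.
(b) Not entailed — Ana repainted the counter, not the cake; the cake belongs to the finding event.
(c) Entailed — every conjunct here is already in the original repainting event.
(d) Not entailed — the narrative places the repainting before the finding, not after.
(e) Not entailed — Ana found the cake, not the table; the table belongs to the repairing event.
(f) Not entailed — 'was repairing' is progressive on an accomplishment; it does not entail the completed 'repaired'.

(a), (c)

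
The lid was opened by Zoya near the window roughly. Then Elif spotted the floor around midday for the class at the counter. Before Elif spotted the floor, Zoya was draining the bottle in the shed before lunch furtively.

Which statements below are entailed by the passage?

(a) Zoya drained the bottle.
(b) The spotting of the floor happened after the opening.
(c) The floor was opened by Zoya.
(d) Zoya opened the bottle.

(b)

(a) Not entailed — 'was draining' is progressive on an accomplishment; it does not entail the completed 'drained'.
(b) Entailed — the narrative places the opening before the spotting.
(c) Not entailed — Zoya opened the lid, not the floor; the floor belongs to the spotting event.
(d) Not entailed — Zoya opened the lid, not the bottle; the bottle belongs to the draining event.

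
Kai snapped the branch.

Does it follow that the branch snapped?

yes

'Kai snapped the branch' is the causative; it entails the inchoative 'the branch snapped'.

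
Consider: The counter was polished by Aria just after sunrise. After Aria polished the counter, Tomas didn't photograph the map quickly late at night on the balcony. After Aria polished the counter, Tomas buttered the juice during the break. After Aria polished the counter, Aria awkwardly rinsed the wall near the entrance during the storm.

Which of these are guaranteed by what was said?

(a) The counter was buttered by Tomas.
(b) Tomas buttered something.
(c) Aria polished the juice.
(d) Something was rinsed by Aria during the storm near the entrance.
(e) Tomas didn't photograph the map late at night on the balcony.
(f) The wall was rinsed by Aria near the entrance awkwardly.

(a) Not entailed — Tomas buttered the juice, not the counter; the counter belongs to the polishing event.
(b) Entailed — this follows by dropping conjuncts from the buttering event's description.
(c) Not entailed — Aria polished the counter, not the juice; the juice belongs to the buttering event.
(d) Entailed — dropping 'awkwardly' and generalizing the patient leaves a sub-description the original still satisfies.
(e) Not entailed — dropping 'quickly' under negation is not valid — the original leaves open that Tomas photographed the map some other way.
(f) Entailed — the original entails any weakening of itself; this just drops 'during the storm'.

(b), (d), (f)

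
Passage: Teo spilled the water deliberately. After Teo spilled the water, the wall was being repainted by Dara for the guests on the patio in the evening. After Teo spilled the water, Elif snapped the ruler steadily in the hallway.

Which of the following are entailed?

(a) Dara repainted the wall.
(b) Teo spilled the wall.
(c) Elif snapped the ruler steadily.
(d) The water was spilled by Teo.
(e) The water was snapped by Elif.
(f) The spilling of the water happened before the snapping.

(c), (d), (f)

(a) Not entailed — 'was repainting' is progressive on an accomplishment; it does not entail the completed 'repainted'.
(b) Not entailed — Teo spilled the water, not the wall; the wall belongs to the repainting event.
(c) Entailed — dropping 'in the hallway' leaves a sub-description the original still satisfies.
(d) Entailed — dropping 'deliberately' leaves a sub-description the original still satisfies.
(e) Not entailed — Elif snapped the ruler, not the water; the water belongs to the spilling event.
(f) Entailed — the narrative places the spilling before the snapping.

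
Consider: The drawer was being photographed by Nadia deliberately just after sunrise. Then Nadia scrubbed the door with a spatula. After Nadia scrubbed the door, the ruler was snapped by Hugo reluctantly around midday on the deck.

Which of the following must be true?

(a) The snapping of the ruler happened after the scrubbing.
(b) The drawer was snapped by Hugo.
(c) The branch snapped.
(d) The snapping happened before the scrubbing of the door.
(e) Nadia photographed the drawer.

(a)

(a) Entailed — the narrative places the scrubbing before the snapping.
(b) Not entailed — Hugo snapped the ruler, not the drawer; the drawer belongs to the photographing event.
(c) Not entailed — the ruler is what snapped, not the branch.
(d) Not entailed — the narrative places the scrubbing before the snapping, not after.
(e) Not entailed — 'was photographing' is progressive on an accomplishment; it does not entail the completed 'photographed'.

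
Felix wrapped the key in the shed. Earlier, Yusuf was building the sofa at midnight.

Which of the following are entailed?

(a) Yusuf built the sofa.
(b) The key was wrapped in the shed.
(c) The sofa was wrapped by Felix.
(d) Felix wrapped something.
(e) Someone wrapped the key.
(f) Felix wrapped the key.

(a) Not entailed — 'was building' is progressive on an accomplishment; it does not entail the completed 'built'.
(b) Entailed — the original entails any weakening of itself; this just generalizes the agent.
(c) Not entailed — Felix wrapped the key, not the sofa; the sofa belongs to the building event.
(d) Entailed — the original entails any weakening of itself; this just drops 'in the shed' and generalizes the patient.
(e) Entailed — every conjunct here is already in the original wrapping event.
(f) Entailed — the original entails any weakening of itself; this just drops 'in the shed'.

(b), (d), (e), (f)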